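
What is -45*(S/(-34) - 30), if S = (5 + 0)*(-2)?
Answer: 22725/17 ≈ 1336.8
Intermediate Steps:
S = -10 (S = 5*(-2) = -10)
-45*(S/(-34) - 30) = -45*(-10/(-34) - 30) = -45*(-10*(-1/34) - 30) = -45*(5/17 - 30) = -45*(-505/17) = 22725/17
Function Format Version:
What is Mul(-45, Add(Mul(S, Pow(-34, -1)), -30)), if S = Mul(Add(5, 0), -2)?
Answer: Rational(22725, 17) ≈ 1336.8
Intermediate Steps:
S = -10 (S = Mul(5, -2) = -10)
Mul(-45, Add(Mul(S, Pow(-34, -1)), -30)) = Mul(-45, Add(Mul(-10, Pow(-34, -1)), -30)) = Mul(-45, Add(Mul(-10, Rational(-1, 34)), -30)) = Mul(-45, Add(Rational(5, 17), -30)) = Mul(-45, Rational(-505, 17)) = Rational(22725, 17)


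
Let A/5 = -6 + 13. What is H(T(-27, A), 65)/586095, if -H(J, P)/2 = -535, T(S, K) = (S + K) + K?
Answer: 214/117219 ≈ 0.0018256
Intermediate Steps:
A = 35 (A = 5*(-6 + 13) = 5*7 = 35)
T(S, K) = S + 2*K (T(S, K) = (K + S) + K = S + 2*K)
H(J, P) = 1070 (H(J, P) = -2*(-535) = 1070)
H(T(-27, A), 65)/586095 = 1070/586095 = 1070*(1/586095) = 214/117219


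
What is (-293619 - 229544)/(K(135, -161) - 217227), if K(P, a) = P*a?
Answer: 523163/238962 ≈ 2.1893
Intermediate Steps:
(-293619 - 229544)/(K(135, -161) - 217227) = (-293619 - 229544)/(135*(-161) - 217227) = -523163/(-21735 - 217227) = -523163/(-238962) = -523163*(-1/238962) = 523163/238962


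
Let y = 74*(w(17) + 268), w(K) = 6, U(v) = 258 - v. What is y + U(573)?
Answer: 19961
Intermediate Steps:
y = 20276 (y = 74*(6 + 268) = 74*274 = 20276)
y + U(573) = 20276 + (258 - 1*573) = 20276 + (258 - 573) = 20276 - 315 = 19961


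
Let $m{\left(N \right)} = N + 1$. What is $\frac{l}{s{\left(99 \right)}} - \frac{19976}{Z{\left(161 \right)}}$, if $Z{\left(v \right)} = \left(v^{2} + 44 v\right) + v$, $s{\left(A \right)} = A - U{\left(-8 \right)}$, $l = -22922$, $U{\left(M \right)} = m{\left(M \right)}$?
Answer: $- \frac{190587127}{878899} \approx -216.85$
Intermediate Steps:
$m{\left(N \right)} = 1 + N$
$U{\left(M \right)} = 1 + M$
$s{\left(A \right)} = 7 + A$ ($s{\left(A \right)} = A - \left(1 - 8\right) = A - -7 = A + 7 = 7 + A$)
$Z{\left(v \right)} = v^{2} + 45 v$
$\frac{l}{s{\left(99 \right)}} - \frac{19976}{Z{\left(161 \right)}} = - \frac{22922}{7 + 99} - \frac{19976}{161 \left(45 + 161\right)} = - \frac{22922}{106} - \frac{19976}{161 \cdot 206} = \left(-22922\right) \frac{1}{106} - \frac{19976}{33166} = - \frac{11461}{53} - \frac{9988}{16583} = - \frac{190587127}{878899}$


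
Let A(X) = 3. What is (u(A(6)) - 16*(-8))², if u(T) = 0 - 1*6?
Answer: 14884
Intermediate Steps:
u(T) = -6 (u(T) = 0 - 6 = -6)
(u(A(6)) - 16*(-8))² = (-6 - 16*(-8))² = (-6 + 128)² = 122² = 14884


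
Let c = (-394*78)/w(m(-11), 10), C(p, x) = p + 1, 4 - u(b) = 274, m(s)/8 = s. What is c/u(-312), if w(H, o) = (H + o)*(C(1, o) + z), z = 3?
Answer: -197/675 ≈ -0.29185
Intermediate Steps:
m(s) = 8*s
u(b) = -270 (u(b) = 4 - 1*274 = 4 - 274 = -270)
C(p, x) = 1 + p
w(H, o) = 5*H + 5*o (w(H, o) = (H + o)*((1 + 1) + 3) = (H + o)*(2 + 3) = (H + o)*5 = 5*H + 5*o)
c = 394/5 (c = (-394*78)/(5*(8*(-11)) + 5*10) = -30732/(5*(-88) + 50) = -30732/(-440 + 50) = -30732/(-390) = -30732*(-1/390) = 394/5 ≈ 78.800)
c/u(-312) = (394/5)/(-270) = (394/5)*(-1/270) = -197/675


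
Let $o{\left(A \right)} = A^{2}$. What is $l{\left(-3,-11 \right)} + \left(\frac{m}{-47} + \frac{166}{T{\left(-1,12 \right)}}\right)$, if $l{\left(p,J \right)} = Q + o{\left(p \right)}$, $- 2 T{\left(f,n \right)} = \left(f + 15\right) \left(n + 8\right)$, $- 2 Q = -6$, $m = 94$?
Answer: $\frac{617}{70} \approx 8.8143$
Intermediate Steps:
$Q = 3$ ($Q = \left(- \frac{1}{2}\right) \left(-6\right) = 3$)
$T{\left(f,n \right)} = - \frac{\left(8 + n\right) \left(15 + f\right)}{2}$ ($T{\left(f,n \right)} = - \frac{\left(f + 15\right) \left(n + 8\right)}{2} = - \frac{\left(15 + f\right) \left(8 + n\right)}{2} = - \frac{\left(8 + n\right) \left(15 + f\right)}{2}$)
$l{\left(p,J \right)} = 3 + p^{2}$
$l{\left(-3,-11 \right)} + \left(\frac{m}{-47} + \frac{166}{T{\left(-1,12 \right)}}\right) = \left(3 + \left(-3\right)^{2}\right) + \left(\frac{94}{-47} + \frac{166}{-60 - -4 - 90 - \left(- \frac{1}{2}\right) 12}\right) = \left(3 + 9\right) + \left(94 \left(- \frac{1}{47}\right) + \frac{166}{-60 + 4 - 90 + 6}\right) = 12 - \left(2 - \frac{166}{-140}\right) = 12 + \left(-2 + 166 \left(- \frac{1}{140}\right)\right) = 12 - \frac{223}{70} = \frac{617}{70}$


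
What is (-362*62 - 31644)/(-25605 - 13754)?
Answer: 54088/39359 ≈ 1.3742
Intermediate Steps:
(-362*62 - 31644)/(-25605 - 13754) = (-22444 - 31644)/(-39359) = -54088*(-1/39359) = 54088/39359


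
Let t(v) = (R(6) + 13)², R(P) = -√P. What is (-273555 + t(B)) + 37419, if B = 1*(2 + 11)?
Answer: -236136 + (13 - √6)² ≈ -2.3602e+5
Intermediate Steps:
B = 13 (B = 1*13 = 13)
t(v) = (13 - √6)² (t(v) = (-√6 + 13)² = (13 - √6)²)
(-273555 + t(B)) + 37419 = (-273555 + (13 - √6)²) + 37419 = -236136 + (13 - √6)²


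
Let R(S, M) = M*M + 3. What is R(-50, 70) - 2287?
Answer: 2616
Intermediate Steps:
R(S, M) = 3 + M² (R(S, M) = M² + 3 = 3 + M²)
R(-50, 70) - 2287 = (3 + 70²) - 2287 = (3 + 4900) - 2287 = 4903 - 2287 = 2616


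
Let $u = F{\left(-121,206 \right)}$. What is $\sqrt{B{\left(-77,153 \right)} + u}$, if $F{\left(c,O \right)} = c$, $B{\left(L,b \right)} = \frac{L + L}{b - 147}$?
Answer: $\frac{2 i \sqrt{330}}{3} \approx 12.111 i$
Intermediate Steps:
$B{\left(L,b \right)} = \frac{2 L}{-147 + b}$
$u = -121$
$\sqrt{B{\left(-77,153 \right)} + u} = \sqrt{2 \left(-77\right) \frac{1}{-147 + 153} - 121} = \sqrt{2 \left(-77\right) \frac{1}{6} - 121} = \sqrt{- \frac{77}{3} - 121} = \sqrt{- \frac{440}{3}} = \frac{2 i \sqrt{330}}{3}$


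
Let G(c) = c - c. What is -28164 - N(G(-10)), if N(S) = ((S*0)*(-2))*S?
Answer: -28164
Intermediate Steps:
G(c) = 0
N(S) = 0 (N(S) = (0*(-2))*S = 0*S = 0)
-28164 - N(G(-10)) = -28164 - 1*0 = -28164 + 0 = -28164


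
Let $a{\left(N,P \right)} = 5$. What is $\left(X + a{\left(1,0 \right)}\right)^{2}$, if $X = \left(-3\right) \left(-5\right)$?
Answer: $400$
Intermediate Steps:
$X = 15$
$\left(X + a{\left(1,0 \right)}\right)^{2} = \left(15 + 5\right)^{2} = 20^{2} = 400$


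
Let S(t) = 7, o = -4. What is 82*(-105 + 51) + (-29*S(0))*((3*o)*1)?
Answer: -1992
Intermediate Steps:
82*(-105 + 51) + (-29*S(0))*((3*o)*1) = 82*(-105 + 51) + (-29*7)*((3*(-4))*1) = 82*(-54) - (-2436) = -4428 - 203*(-12) = -4428 + 2436 = -1992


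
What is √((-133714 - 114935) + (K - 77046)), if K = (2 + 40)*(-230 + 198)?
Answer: I*√327039 ≈ 571.87*I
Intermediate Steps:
K = -1344 (K = 42*(-32) = -1344)
√((-133714 - 114935) + (K - 77046)) = √((-133714 - 114935) + (-1344 - 77046)) = √(-248649 - 78390) = √(-327039) = I*√327039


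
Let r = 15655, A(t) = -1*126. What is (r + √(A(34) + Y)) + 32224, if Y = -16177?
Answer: 47879 + I*√16303 ≈ 47879.0 + 127.68*I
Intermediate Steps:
A(t) = -126
(r + √(A(34) + Y)) + 32224 = (15655 + √(-126 - 16177)) + 32224 = (15655 + √(-16303)) + 32224 = (15655 + I*√16303) + 32224 = 47879 + I*√16303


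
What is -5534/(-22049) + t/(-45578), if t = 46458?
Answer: -386061895/502474661 ≈ -0.76832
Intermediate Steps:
-5534/(-22049) + t/(-45578) = -5534/(-22049) + 46458/(-45578) = -5534*(-1/22049) + 46458*(-1/45578) = 5534/22049 - 23229/22789 = -386061895/502474661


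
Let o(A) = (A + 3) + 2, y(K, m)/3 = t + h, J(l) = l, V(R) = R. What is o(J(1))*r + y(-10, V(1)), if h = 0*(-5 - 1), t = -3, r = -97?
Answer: -591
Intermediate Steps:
h = 0 (h = 0*(-6) = 0)
y(K, m) = -9 (y(K, m) = 3*(-3 + 0) = 3*(-3) = -9)
o(A) = 5 + A (o(A) = (3 + A) + 2 = 5 + A)
o(J(1))*r + y(-10, V(1)) = (5 + 1)*(-97) - 9 = 6*(-97) - 9 = -582 - 9 = -591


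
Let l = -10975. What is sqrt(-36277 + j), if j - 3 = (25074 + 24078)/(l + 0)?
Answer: I*sqrt(174790616578)/2195 ≈ 190.47*I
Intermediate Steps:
j = -16227/10975 (j = 3 + (25074 + 24078)/(-10975 + 0) = 3 + 49152/(-10975) = 3 + 49152*(-1/10975) = 3 - 49152/10975 = -16227/10975 ≈ -1.4785)
sqrt(-36277 + j) = sqrt(-36277 - 16227/10975) = sqrt(-398156302/10975) = I*sqrt(174790616578)/2195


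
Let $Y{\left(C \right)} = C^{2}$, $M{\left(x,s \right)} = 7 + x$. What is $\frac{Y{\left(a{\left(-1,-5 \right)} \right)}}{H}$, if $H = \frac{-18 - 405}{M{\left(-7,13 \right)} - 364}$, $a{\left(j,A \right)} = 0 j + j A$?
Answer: $\frac{9100}{423} \approx 21.513$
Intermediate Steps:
$a{\left(j,A \right)} = A j$ ($a{\left(j,A \right)} = 0 + A j = A j$)
$H = \frac{423}{364}$ ($H = \frac{-18 - 405}{\left(7 - 7\right) - 364} = - \frac{423}{0 - 364} = - \frac{423}{-364} = \left(-423\right) \left(- \frac{1}{364}\right) = \frac{423}{364} \approx 1.1621$)
$\frac{Y{\left(a{\left(-1,-5 \right)} \right)}}{H} = \frac{\left(\left(-5\right) \left(-1\right)\right)^{2}}{\frac{423}{364}} = 5^{2} \cdot \frac{364}{423} = 25 \cdot \frac{364}{423} = \frac{9100}{423}$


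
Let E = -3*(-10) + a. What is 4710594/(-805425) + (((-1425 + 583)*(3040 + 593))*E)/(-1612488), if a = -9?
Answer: 2452426860121/72152119300 ≈ 33.990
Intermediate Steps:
E = 21 (E = -3*(-10) - 9 = 30 - 9 = 21)
4710594/(-805425) + (((-1425 + 583)*(3040 + 593))*E)/(-1612488) = 4710594/(-805425) + (((-1425 + 583)*(3040 + 593))*21)/(-1612488) = 4710594*(-1/805425) + (-842*3633*21)*(-1/1612488) = -1570198/268475 - 3058986*21*(-1/1612488) = -1570198/268475 - 64238706*(-1/1612488) = -1570198/268475 + 10706451/268748 = 2452426860121/72152119300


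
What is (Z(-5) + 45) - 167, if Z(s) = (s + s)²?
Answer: -22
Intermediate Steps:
Z(s) = 4*s² (Z(s) = (2*s)² = 4*s²)
(Z(-5) + 45) - 167 = (4*(-5)² + 45) - 167 = (4*25 + 45) - 167 = (100 + 45) - 167 = 145 - 167 = -22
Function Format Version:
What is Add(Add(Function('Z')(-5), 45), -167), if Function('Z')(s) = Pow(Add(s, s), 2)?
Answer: -22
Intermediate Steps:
Function('Z')(s) = Mul(4, Pow(s, 2)) (Function('Z')(s) = Pow(Mul(2, s), 2) = Mul(4, Pow(s, 2)))
Add(Add(Function('Z')(-5), 45), -167) = Add(Add(Mul(4, Pow(-5, 2)), 45), -167) = Add(Add(Mul(4, 25), 45), -167) = Add(Add(100, 45), -167) = Add(145, -167) = -22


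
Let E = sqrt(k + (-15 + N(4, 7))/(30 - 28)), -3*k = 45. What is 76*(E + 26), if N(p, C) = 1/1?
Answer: 1976 + 76*I*sqrt(22) ≈ 1976.0 + 356.47*I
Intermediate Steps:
N(p, C) = 1
k = -15 (k = -1/3*45 = -15)
E = I*sqrt(22) (E = sqrt(-15 + (-15 + 1)/(30 - 28)) = sqrt(-15 - 14/2) = sqrt(-15 - 14*1/2) = sqrt(-15 - 7) = sqrt(-22) = I*sqrt(22) ≈ 4.6904*I)
76*(E + 26) = 76*(I*sqrt(22) + 26) = 76*(26 + I*sqrt(22)) = 1976 + 76*I*sqrt(22)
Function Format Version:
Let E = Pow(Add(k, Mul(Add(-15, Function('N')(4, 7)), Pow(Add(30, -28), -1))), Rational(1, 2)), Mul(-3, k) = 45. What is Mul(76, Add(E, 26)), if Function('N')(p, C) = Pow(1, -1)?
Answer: Add(1976, Mul(76, I, Pow(22, Rational(1, 2)))) ≈ Add(1976.0, Mul(356.47, I))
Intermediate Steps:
Function('N')(p, C) = 1
k = -15 (k = Mul(Rational(-1, 3), 45) = -15)
E = Mul(I, Pow(22, Rational(1, 2))) (E = Pow(Add(-15, Mul(Add(-15, 1), Pow(Add(30, -28), -1))), Rational(1, 2)) = Pow(Add(-15, Mul(-14, Pow(2, -1))), Rational(1, 2)) = Pow(Add(-15, Mul(-14, Rational(1, 2))), Rational(1, 2)) = Pow(Add(-15, -7), Rational(1, 2)) = Pow(-22, Rational(1, 2)) = Mul(I, Pow(22, Rational(1, 2))) ≈ Mul(4.6904, I))
Mul(76, Add(E, 26)) = Mul(76, Add(Mul(I, Pow(22, Rational(1, 2))), 26)) = Mul(76, Add(26, Mul(I, Pow(22, Rational(1, 2))))) = Add(1976, Mul(76, I, Pow(22, Rational(1, 2))))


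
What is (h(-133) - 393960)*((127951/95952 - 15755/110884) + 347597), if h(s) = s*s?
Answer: -347889387038543955605/2659885392 ≈ -1.3079e+11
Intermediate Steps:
h(s) = s**2
(h(-133) - 393960)*((127951/95952 - 15755/110884) + 347597) = ((-133)**2 - 393960)*((127951/95952 - 15755/110884) + 347597) = (17689 - 393960)*((127951*(1/95952) - 15755*1/110884) + 347597) = -376271*((127951/95952 - 15755/110884) + 347597) = -376271*(3168998731/2659885392 + 347597) = -376271*924571351601755/2659885392 = -347889387038543955605/2659885392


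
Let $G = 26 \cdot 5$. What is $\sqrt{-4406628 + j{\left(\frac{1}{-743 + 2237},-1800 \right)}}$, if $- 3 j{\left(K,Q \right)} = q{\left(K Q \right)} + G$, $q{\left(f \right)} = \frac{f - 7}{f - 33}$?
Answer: $\frac{i \sqrt{319656811176759}}{8517} \approx 2099.2 i$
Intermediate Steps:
$q{\left(f \right)} = \frac{-7 + f}{-33 + f}$
$G = 130$
$j{\left(K,Q \right)} = - \frac{130}{3} - \frac{-7 + K Q}{3 \left(-33 + K Q\right)}$ ($j{\left(K,Q \right)} = - \frac{\frac{-7 + K Q}{-33 + K Q} + 130}{3} = - \frac{130 + \frac{-7 + K Q}{-33 + K Q}}{3} = - \frac{130}{3} - \frac{-7 + K Q}{3 \left(-33 + K Q\right)}$)
$\sqrt{-4406628 + j{\left(\frac{1}{-743 + 2237},-1800 \right)}} = \sqrt{-4406628 + \frac{4297 - 131 \frac{1}{-743 + 2237} \left(-1800\right)}{3 \left(-33 + \frac{1}{-743 + 2237} \left(-1800\right)\right)}} = \sqrt{-4406628 + \frac{4297 - 131 \cdot \frac{1}{1494} \left(-1800\right)}{3 \left(-33 + \frac{1}{1494} \left(-1800\right)\right)}} = \sqrt{-4406628 + \frac{4297 - \frac{131}{1494} \left(-1800\right)}{3 \left(-33 + \frac{1}{1494} \left(-1800\right)\right)}} = \sqrt{-4406628 + \frac{4297 + \frac{13100}{83}}{3 \left(-33 - \frac{100}{83}\right)}} = \sqrt{-4406628 + \frac{1}{3} \frac{1}{- \frac{2839}{83}} \cdot \frac{369751}{83}} = \sqrt{-4406628 + \frac{1}{3} \left(- \frac{83}{2839}\right) \frac{369751}{83}} = \sqrt{-4406628 - \frac{369751}{8517}} = \sqrt{- \frac{37531620427}{8517}} = \frac{i \sqrt{319656811176759}}{8517}$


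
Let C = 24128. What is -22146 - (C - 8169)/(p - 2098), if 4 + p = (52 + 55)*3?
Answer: -39426067/1781 ≈ -22137.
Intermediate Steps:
p = 317 (p = -4 + (52 + 55)*3 = -4 + 107*3 = -4 + 321 = 317)
-22146 - (C - 8169)/(p - 2098) = -22146 - (24128 - 8169)/(317 - 2098) = -22146 - 15959/(-1781) = -22146 - 15959*(-1)/1781 = -22146 - 1*(-15959/1781) = -22146 + 15959/1781 = -39426067/1781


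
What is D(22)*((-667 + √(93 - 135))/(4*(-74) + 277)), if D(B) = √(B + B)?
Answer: 2*√11*(667 - I*√42)/19 ≈ 232.86 - 2.2625*I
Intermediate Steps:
D(B) = √2*√B (D(B) = √(2*B) = √2*√B)
D(22)*((-667 + √(93 - 135))/(4*(-74) + 277)) = (√2*√22)*((-667 + √(93 - 135))/(4*(-74) + 277)) = (2*√11)*((-667 + √(-42))/(-296 + 277)) = (2*√11)*((-667 + I*√42)/(-19)) = (2*√11)*((-667 + I*√42)*(-1/19)) = (2*√11)*(667/19 - I*√42/19) = 2*√11*(667/19 - I*√42/19)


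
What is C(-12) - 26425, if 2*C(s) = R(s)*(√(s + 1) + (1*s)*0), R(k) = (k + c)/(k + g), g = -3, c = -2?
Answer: -26425 + 7*I*√11/15 ≈ -26425.0 + 1.5478*I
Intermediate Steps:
R(k) = (-2 + k)/(-3 + k) (R(k) = (k - 2)/(k - 3) = (-2 + k)/(-3 + k))
C(s) = √(1 + s)*(-2 + s)/(2*(-3 + s)) (C(s) = (((-2 + s)/(-3 + s))*(√(s + 1) + (1*s)*0))/2 = (((-2 + s)/(-3 + s))*(√(1 + s) + s*0))/2 = (((-2 + s)/(-3 + s))*(√(1 + s) + 0))/2 = (((-2 + s)/(-3 + s))*√(1 + s))/2 = (√(1 + s)*(-2 + s)/(-3 + s))/2 = √(1 + s)*(-2 + s)/(2*(-3 + s)))
C(-12) - 26425 = √(1 - 12)*(-2 - 12)/(2*(-3 - 12)) - 26425 = (½)*√(-11)*(-14)/(-15) - 26425 = (½)*(I*√11)*(-1/15)*(-14) - 26425 = 7*I*√11/15 - 26425 = -26425 + 7*I*√11/15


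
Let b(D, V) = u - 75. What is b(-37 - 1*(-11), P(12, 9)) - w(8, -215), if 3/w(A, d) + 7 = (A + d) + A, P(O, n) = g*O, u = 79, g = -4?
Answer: 827/206 ≈ 4.0146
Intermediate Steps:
P(O, n) = -4*O
w(A, d) = 3/(-7 + d + 2*A) (w(A, d) = 3/(-7 + ((A + d) + A)) = 3/(-7 + (d + 2*A)) = 3/(-7 + d + 2*A))
b(D, V) = 4 (b(D, V) = 79 - 75 = 4)
b(-37 - 1*(-11), P(12, 9)) - w(8, -215) = 4 - 3/(-7 - 215 + 2*8) = 4 - 3/(-7 - 215 + 16) = 4 - 3/(-206) = 4 - 3*(-1)/206 = 4 - 1*(-3/206) = 4 + 3/206 = 827/206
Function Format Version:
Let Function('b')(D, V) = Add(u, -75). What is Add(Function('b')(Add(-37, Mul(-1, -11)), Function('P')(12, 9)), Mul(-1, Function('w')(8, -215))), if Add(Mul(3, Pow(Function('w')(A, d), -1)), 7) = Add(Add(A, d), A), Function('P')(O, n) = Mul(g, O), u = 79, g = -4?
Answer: Rational(827, 206) ≈ 4.0146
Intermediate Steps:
Function('P')(O, n) = Mul(-4, O)
Function('w')(A, d) = Mul(3, Pow(Add(-7, d, Mul(2, A)), -1)) (Function('w')(A, d) = Mul(3, Pow(Add(-7, Add(Add(A, d), A)), -1)) = Mul(3, Pow(Add(-7, Add(d, Mul(2, A))), -1)) = Mul(3, Pow(Add(-7, d, Mul(2, A)), -1)))
Function('b')(D, V) = 4 (Function('b')(D, V) = Add(79, -75) = 4)
Add(Function('b')(Add(-37, Mul(-1, -11)), Function('P')(12, 9)), Mul(-1, Function('w')(8, -215))) = Add(4, Mul(-1, Mul(3, Pow(Add(-7, -215, Mul(2, 8)), -1)))) = Add(4, Mul(-1, Mul(3, Pow(Add(-7, -215, 16), -1)))) = Add(4, Mul(-1, Mul(3, Pow(-206, -1)))) = Add(4, Mul(-1, Mul(3, Rational(-1, 206)))) = Add(4, Mul(-1, Rational(-3, 206))) = Add(4, Rational(3, 206)) = Rational(827, 206)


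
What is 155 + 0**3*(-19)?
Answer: 155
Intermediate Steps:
155 + 0**3*(-19) = 155 + 0*(-19) = 155 + 0 = 155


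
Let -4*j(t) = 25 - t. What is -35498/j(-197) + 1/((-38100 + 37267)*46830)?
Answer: 923170217443/1443347430 ≈ 639.60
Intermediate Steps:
j(t) = -25/4 + t/4 (j(t) = -(25 - t)/4 = -25/4 + t/4)
-35498/j(-197) + 1/((-38100 + 37267)*46830) = -35498/(-25/4 + (¼)*(-197)) + 1/((-38100 + 37267)*46830) = -35498/(-25/4 - 197/4) + (1/46830)/(-833) = -35498/(-111/2) - 1/833*1/46830 = -35498*(-2/111) - 1/39009390 = 70996/111 - 1/39009390 = 923170217443/1443347430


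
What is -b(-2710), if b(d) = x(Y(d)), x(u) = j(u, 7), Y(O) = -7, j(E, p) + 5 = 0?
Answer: 5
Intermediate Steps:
j(E, p) = -5 (j(E, p) = -5 + 0 = -5)
x(u) = -5
b(d) = -5
-b(-2710) = -1*(-5) = 5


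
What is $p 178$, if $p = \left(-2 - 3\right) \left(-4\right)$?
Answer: $3560$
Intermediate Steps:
$p = 20$ ($p = \left(-5\right) \left(-4\right) = 20$)
$p 178 = 20 \cdot 178 = 3560$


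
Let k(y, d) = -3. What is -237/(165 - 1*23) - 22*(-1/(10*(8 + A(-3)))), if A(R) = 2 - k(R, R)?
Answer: -13843/9230 ≈ -1.4998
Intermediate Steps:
A(R) = 5 (A(R) = 2 - 1*(-3) = 2 + 3 = 5)
-237/(165 - 1*23) - 22*(-1/(10*(8 + A(-3)))) = -237/(165 - 1*23) - 22*(-1/(10*(8 + 5))) = -237/(165 - 23) - 22/((-10*13)) = -237/142 - 22/(-130) = -237*1/142 - 22*(-1/130) = -237/142 + 11/65 = -13843/9230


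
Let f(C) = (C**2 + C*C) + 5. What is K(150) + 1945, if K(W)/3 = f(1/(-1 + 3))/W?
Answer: 194511/100 ≈ 1945.1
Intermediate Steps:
f(C) = 5 + 2*C**2 (f(C) = (C**2 + C**2) + 5 = 2*C**2 + 5 = 5 + 2*C**2)
K(W) = 33/(2*W) (K(W) = 3*((5 + 2*(1/(-1 + 3))**2)/W) = 3*((5 + 2*(1/2)**2)/W) = 3*((5 + 2*(1/4))/W) = 3*((5 + 1/2)/W) = 3*(11/(2*W)) = 33/(2*W))
K(150) + 1945 = (33/2)/150 + 1945 = (33/2)*(1/150) + 1945 = 11/100 + 1945 = 194511/100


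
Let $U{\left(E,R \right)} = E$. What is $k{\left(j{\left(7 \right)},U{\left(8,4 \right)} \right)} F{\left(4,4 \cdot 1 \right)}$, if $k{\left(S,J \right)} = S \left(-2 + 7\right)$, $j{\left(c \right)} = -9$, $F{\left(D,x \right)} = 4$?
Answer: $-180$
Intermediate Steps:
$k{\left(S,J \right)} = 5 S$ ($k{\left(S,J \right)} = S 5 = 5 S$)
$k{\left(j{\left(7 \right)},U{\left(8,4 \right)} \right)} F{\left(4,4 \cdot 1 \right)} = 5 \left(-9\right) 4 = \left(-45\right) 4 = -180$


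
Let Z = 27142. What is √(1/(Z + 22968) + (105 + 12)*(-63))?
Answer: I*√18508670138990/50110 ≈ 85.854*I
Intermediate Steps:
√(1/(Z + 22968) + (105 + 12)*(-63)) = √(1/(27142 + 22968) + (105 + 12)*(-63)) = √(1/50110 + 117*(-63)) = √(1/50110 - 7371) = √(-369360809/50110) = I*√18508670138990/50110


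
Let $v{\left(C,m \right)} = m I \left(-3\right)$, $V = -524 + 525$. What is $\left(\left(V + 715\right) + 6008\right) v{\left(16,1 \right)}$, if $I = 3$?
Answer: $-60516$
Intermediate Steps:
$V = 1$
$v{\left(C,m \right)} = - 9 m$ ($v{\left(C,m \right)} = m 3 \left(-3\right) = 3 m \left(-3\right) = - 9 m$)
$\left(\left(V + 715\right) + 6008\right) v{\left(16,1 \right)} = \left(\left(1 + 715\right) + 6008\right) \left(\left(-9\right) 1\right) = \left(716 + 6008\right) \left(-9\right) = 6724 \left(-9\right) = -60516$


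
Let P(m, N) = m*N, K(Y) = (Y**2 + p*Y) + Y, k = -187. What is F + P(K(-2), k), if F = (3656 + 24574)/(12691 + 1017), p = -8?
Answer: -23056449/6854 ≈ -3363.9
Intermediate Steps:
K(Y) = Y**2 - 7*Y (K(Y) = (Y**2 - 8*Y) + Y = Y**2 - 7*Y)
P(m, N) = N*m
F = 14115/6854 (F = 28230/13708 = 28230*(1/13708) = 14115/6854 ≈ 2.0594)
F + P(K(-2), k) = 14115/6854 - (-374)*(-7 - 2) = 14115/6854 - (-374)*(-9) = 14115/6854 - 187*18 = 14115/6854 - 3366 = -23056449/6854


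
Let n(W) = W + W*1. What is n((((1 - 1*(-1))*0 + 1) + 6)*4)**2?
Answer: 3136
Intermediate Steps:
n(W) = 2*W (n(W) = W + W = 2*W)
n((((1 - 1*(-1))*0 + 1) + 6)*4)**2 = (2*((((1 - 1*(-1))*0 + 1) + 6)*4))**2 = (2*((((1 + 1)*0 + 1) + 6)*4))**2 = (2*(((2*0 + 1) + 6)*4))**2 = (2*(((0 + 1) + 6)*4))**2 = (2*((1 + 6)*4))**2 = (2*(7*4))**2 = (2*28)**2 = 56**2 = 3136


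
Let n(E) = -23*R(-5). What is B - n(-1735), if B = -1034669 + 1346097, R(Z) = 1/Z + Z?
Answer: 1556542/5 ≈ 3.1131e+5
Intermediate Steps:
R(Z) = Z + 1/Z
n(E) = 598/5 (n(E) = -23*(-5 + 1/(-5)) = -23*(-5 - ⅕) = -23*(-26/5) = 598/5)
B = 311428
B - n(-1735) = 311428 - 1*598/5 = 311428 - 598/5 = 1556542/5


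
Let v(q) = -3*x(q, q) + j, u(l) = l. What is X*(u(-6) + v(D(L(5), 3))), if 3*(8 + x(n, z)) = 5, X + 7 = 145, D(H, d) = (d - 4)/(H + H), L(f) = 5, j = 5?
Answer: 2484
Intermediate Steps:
D(H, d) = (-4 + d)/(2*H) (D(H, d) = (-4 + d)/((2*H)) = (-4 + d)*(1/(2*H)) = (-4 + d)/(2*H))
X = 138 (X = -7 + 145 = 138)
x(n, z) = -19/3 (x(n, z) = -8 + (1/3)*5 = -8 + 5/3 = -19/3)
v(q) = 24 (v(q) = -3*(-19/3) + 5 = 19 + 5 = 24)
X*(u(-6) + v(D(L(5), 3))) = 138*(-6 + 24) = 138*18 = 2484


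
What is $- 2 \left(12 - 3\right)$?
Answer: $-18$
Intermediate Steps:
$- 2 \left(12 - 3\right) = \left(-2\right) 9 = -18$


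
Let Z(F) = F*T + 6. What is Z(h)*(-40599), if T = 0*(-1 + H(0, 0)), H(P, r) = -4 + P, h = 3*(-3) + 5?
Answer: -243594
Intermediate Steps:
h = -4 (h = -9 + 5 = -4)
T = 0 (T = 0*(-1 + (-4 + 0)) = 0*(-1 - 4) = 0*(-5) = 0)
Z(F) = 6 (Z(F) = F*0 + 6 = 0 + 6 = 6)
Z(h)*(-40599) = 6*(-40599) = -243594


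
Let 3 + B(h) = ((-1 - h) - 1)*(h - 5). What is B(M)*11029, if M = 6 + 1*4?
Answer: -694827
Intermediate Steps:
M = 10 (M = 6 + 4 = 10)
B(h) = -3 + (-5 + h)*(-2 - h) (B(h) = -3 + ((-1 - h) - 1)*(h - 5) = -3 + (-2 - h)*(-5 + h) = -3 + (-5 + h)*(-2 - h))
B(M)*11029 = (7 - 1*10² + 3*10)*11029 = (7 - 1*100 + 30)*11029 = (7 - 100 + 30)*11029 = -63*11029 = -694827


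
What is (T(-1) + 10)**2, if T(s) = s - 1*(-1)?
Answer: 100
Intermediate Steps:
T(s) = 1 + s (T(s) = s + 1 = 1 + s)
(T(-1) + 10)**2 = ((1 - 1) + 10)**2 = (0 + 10)**2 = 10**2 = 100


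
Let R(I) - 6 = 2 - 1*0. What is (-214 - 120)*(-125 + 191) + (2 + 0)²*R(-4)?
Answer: -22012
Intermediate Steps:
R(I) = 8 (R(I) = 6 + (2 - 1*0) = 6 + (2 + 0) = 6 + 2 = 8)
(-214 - 120)*(-125 + 191) + (2 + 0)²*R(-4) = (-214 - 120)*(-125 + 191) + (2 + 0)²*8 = -334*66 + 2²*8 = -22044 + 4*8 = -22044 + 32 = -22012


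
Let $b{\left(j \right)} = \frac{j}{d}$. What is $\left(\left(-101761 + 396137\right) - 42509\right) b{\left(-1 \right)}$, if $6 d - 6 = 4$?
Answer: $- \frac{755601}{5} \approx -1.5112 \cdot 10^{5}$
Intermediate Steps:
$d = \frac{5}{3}$ ($d = 1 + \frac{1}{6} \cdot 4 = 1 + \frac{2}{3} = \frac{5}{3} \approx 1.6667$)
$b{\left(j \right)} = \frac{3 j}{5}$ ($b{\left(j \right)} = \frac{j}{\frac{5}{3}} = j \frac{3}{5} = \frac{3 j}{5}$)
$\left(\left(-101761 + 396137\right) - 42509\right) b{\left(-1 \right)} = \left(\left(-101761 + 396137\right) - 42509\right) \frac{3}{5} \left(-1\right) = \left(294376 - 42509\right) \left(- \frac{3}{5}\right) = 251867 \left(- \frac{3}{5}\right) = - \frac{755601}{5}$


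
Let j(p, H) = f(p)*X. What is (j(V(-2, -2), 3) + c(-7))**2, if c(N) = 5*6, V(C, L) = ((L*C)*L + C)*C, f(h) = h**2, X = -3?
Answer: 1368900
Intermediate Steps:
V(C, L) = C*(C + C*L**2) (V(C, L) = ((C*L)*L + C)*C = (C*L**2 + C)*C = (C + C*L**2)*C = C*(C + C*L**2))
j(p, H) = -3*p**2 (j(p, H) = p**2*(-3) = -3*p**2)
c(N) = 30
(j(V(-2, -2), 3) + c(-7))**2 = (-3*16*(1 + (-2)**2)**2 + 30)**2 = (-3*16*(1 + 4)**2 + 30)**2 = (-3*(4*5)**2 + 30)**2 = (-3*20**2 + 30)**2 = (-3*400 + 30)**2 = (-1200 + 30)**2 = (-1170)**2 = 1368900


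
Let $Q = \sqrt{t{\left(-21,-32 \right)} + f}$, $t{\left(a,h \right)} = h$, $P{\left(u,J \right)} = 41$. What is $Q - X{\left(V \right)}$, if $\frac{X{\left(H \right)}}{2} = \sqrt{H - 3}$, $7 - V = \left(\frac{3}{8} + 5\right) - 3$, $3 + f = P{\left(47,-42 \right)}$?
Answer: $\sqrt{6} - \frac{\sqrt{26}}{2} \approx -0.10002$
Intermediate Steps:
$f = 38$ ($f = -3 + 41 = 38$)
$V = \frac{37}{8}$ ($V = 7 - \left(\left(\frac{3}{8} + 5\right) - 3\right) = 7 - \left(\frac{43}{8} - 3\right) = 7 - \frac{19}{8} = \frac{37}{8} \approx 4.625$)
$X{\left(H \right)} = 2 \sqrt{-3 + H}$ ($X{\left(H \right)} = 2 \sqrt{H - 3} = 2 \sqrt{-3 + H}$)
$Q = \sqrt{6}$ ($Q = \sqrt{-32 + 38} = \sqrt{6} \approx 2.4495$)
$Q - X{\left(V \right)} = \sqrt{6} - 2 \sqrt{-3 + \frac{37}{8}} = \sqrt{6} - 2 \sqrt{\frac{13}{8}} = \sqrt{6} - 2 \frac{\sqrt{26}}{4} = \sqrt{6} - \frac{\sqrt{26}}{2}$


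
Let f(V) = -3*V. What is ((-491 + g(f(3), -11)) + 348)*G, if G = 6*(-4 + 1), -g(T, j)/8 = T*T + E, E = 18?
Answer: 16830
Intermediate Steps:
g(T, j) = -144 - 8*T**2 (g(T, j) = -8*(T*T + 18) = -8*(T**2 + 18) = -8*(18 + T**2) = -144 - 8*T**2)
G = -18 (G = 6*(-3) = -18)
((-491 + g(f(3), -11)) + 348)*G = ((-491 + (-144 - 8*(-3*3)**2)) + 348)*(-18) = ((-491 + (-144 - 8*(-9)**2)) + 348)*(-18) = ((-491 + (-144 - 8*81)) + 348)*(-18) = ((-491 + (-144 - 648)) + 348)*(-18) = ((-491 - 792) + 348)*(-18) = (-1283 + 348)*(-18) = -935*(-18) = 16830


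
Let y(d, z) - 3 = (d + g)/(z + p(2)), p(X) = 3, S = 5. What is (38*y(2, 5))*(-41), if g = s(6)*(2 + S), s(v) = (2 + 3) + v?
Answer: -80237/4 ≈ -20059.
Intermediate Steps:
s(v) = 5 + v
g = 77 (g = (5 + 6)*(2 + 5) = 11*7 = 77)
y(d, z) = 3 + (77 + d)/(3 + z) (y(d, z) = 3 + (d + 77)/(z + 3) = 3 + (77 + d)/(3 + z))
(38*y(2, 5))*(-41) = (38*((86 + 2 + 3*5)/(3 + 5)))*(-41) = (38*((86 + 2 + 15)/8))*(-41) = (38*((⅛)*103))*(-41) = (38*(103/8))*(-41) = (1957/4)*(-41) = -80237/4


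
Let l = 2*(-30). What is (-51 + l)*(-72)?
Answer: 7992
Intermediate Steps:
l = -60
(-51 + l)*(-72) = (-51 - 60)*(-72) = -111*(-72) = 7992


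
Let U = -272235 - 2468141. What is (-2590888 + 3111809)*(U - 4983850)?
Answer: -4023711532146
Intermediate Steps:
U = -2740376
(-2590888 + 3111809)*(U - 4983850) = (-2590888 + 3111809)*(-2740376 - 4983850) = 520921*(-7724226) = -4023711532146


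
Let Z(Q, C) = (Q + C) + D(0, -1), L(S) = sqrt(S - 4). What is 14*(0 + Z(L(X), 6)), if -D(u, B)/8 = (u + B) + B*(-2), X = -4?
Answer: -28 + 28*I*sqrt(2) ≈ -28.0 + 39.598*I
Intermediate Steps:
L(S) = sqrt(-4 + S)
D(u, B) = -8*u + 8*B (D(u, B) = -8*((u + B) + B*(-2)) = -8*((B + u) - 2*B) = -8*(u - B) = -8*u + 8*B)
Z(Q, C) = -8 + C + Q (Z(Q, C) = (Q + C) + (-8*0 + 8*(-1)) = (C + Q) + (0 - 8) = (C + Q) - 8 = -8 + C + Q)
14*(0 + Z(L(X), 6)) = 14*(0 + (-8 + 6 + sqrt(-4 - 4))) = 14*(0 + (-8 + 6 + sqrt(-8))) = 14*(0 + (-8 + 6 + 2*I*sqrt(2))) = 14*(0 + (-2 + 2*I*sqrt(2))) = 14*(-2 + 2*I*sqrt(2)) = -28 + 28*I*sqrt(2)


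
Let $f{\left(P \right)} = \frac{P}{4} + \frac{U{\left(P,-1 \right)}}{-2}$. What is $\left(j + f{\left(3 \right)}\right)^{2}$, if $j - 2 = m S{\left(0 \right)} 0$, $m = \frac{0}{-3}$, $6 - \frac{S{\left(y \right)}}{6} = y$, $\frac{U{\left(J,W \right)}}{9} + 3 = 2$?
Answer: $\frac{841}{16} \approx 52.563$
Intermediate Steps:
$U{\left(J,W \right)} = -9$ ($U{\left(J,W \right)} = -27 + 9 \cdot 2 = -27 + 18 = -9$)
$S{\left(y \right)} = 36 - 6 y$
$m = 0$ ($m = 0 \left(- \frac{1}{3}\right) = 0$)
$f{\left(P \right)} = \frac{9}{2} + \frac{P}{4}$ ($f{\left(P \right)} = \frac{P}{4} - \frac{9}{-2} = P \frac{1}{4} - - \frac{9}{2} = \frac{P}{4} + \frac{9}{2} = \frac{9}{2} + \frac{P}{4}$)
$j = 2$ ($j = 2 + 0 \left(36 - 0\right) 0 = 2 + 0 \left(36 + 0\right) 0 = 2 + 0 \cdot 36 \cdot 0 = 2 + 0 \cdot 0 = 2 + 0 = 2$)
$\left(j + f{\left(3 \right)}\right)^{2} = \left(2 + \left(\frac{9}{2} + \frac{1}{4} \cdot 3\right)\right)^{2} = \left(2 + \left(\frac{9}{2} + \frac{3}{4}\right)\right)^{2} = \left(2 + \frac{21}{4}\right)^{2} = \left(\frac{29}{4}\right)^{2} = \frac{841}{16}$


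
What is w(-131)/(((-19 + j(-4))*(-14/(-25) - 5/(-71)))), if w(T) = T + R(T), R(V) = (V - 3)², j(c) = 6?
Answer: -31639375/14547 ≈ -2175.0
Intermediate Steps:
R(V) = (-3 + V)²
w(T) = T + (-3 + T)²
w(-131)/(((-19 + j(-4))*(-14/(-25) - 5/(-71)))) = (-131 + (-3 - 131)²)/(((-19 + 6)*(-14/(-25) - 5/(-71)))) = (-131 + (-134)²)/((-13*(-14*(-1/25) - 5*(-1/71)))) = (-131 + 17956)/((-13*(14/25 + 5/71))) = 17825/((-13*1119/1775)) = 17825/(-14547/1775) = 17825*(-1775/14547) = -31639375/14547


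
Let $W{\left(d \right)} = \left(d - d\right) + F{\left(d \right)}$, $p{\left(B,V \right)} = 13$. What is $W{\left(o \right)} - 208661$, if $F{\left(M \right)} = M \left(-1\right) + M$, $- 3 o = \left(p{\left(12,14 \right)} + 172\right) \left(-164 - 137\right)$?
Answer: $-208661$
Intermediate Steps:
$o = \frac{55685}{3}$ ($o = - \frac{\left(13 + 172\right) \left(-164 - 137\right)}{3} = - \frac{185 \left(-301\right)}{3} = \left(- \frac{1}{3}\right) \left(-55685\right) = \frac{55685}{3} \approx 18562.0$)
$F{\left(M \right)} = 0$ ($F{\left(M \right)} = - M + M = 0$)
$W{\left(d \right)} = 0$ ($W{\left(d \right)} = \left(d - d\right) + 0 = 0 + 0 = 0$)
$W{\left(o \right)} - 208661 = 0 - 208661 = -208661$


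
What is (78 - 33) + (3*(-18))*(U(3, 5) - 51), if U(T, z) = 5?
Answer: 2529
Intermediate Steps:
(78 - 33) + (3*(-18))*(U(3, 5) - 51) = (78 - 33) + (3*(-18))*(5 - 51) = 45 - 54*(-46) = 45 + 2484 = 2529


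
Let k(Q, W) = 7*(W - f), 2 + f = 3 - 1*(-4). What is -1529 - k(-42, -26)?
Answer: -1312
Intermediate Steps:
f = 5 (f = -2 + (3 - 1*(-4)) = -2 + (3 + 4) = -2 + 7 = 5)
k(Q, W) = -35 + 7*W (k(Q, W) = 7*(W - 1*5) = 7*(W - 5) = 7*(-5 + W) = -35 + 7*W)
-1529 - k(-42, -26) = -1529 - (-35 + 7*(-26)) = -1529 - (-35 - 182) = -1529 - 1*(-217) = -1529 + 217 = -1312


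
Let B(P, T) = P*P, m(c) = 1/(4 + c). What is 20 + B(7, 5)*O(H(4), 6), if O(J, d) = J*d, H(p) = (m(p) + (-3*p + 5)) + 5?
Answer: -2125/4 ≈ -531.25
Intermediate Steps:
H(p) = 10 + 1/(4 + p) - 3*p (H(p) = (1/(4 + p) + (-3*p + 5)) + 5 = (1/(4 + p) + (5 - 3*p)) + 5 = (5 + 1/(4 + p) - 3*p) + 5 = 10 + 1/(4 + p) - 3*p)
B(P, T) = P**2
20 + B(7, 5)*O(H(4), 6) = 20 + 7**2*(((1 + (4 + 4)*(10 - 3*4))/(4 + 4))*6) = 20 + 49*(((1 + 8*(10 - 12))/8)*6) = 20 + 49*(((1 + 8*(-2))/8)*6) = 20 + 49*(((1 - 16)/8)*6) = 20 + 49*(((1/8)*(-15))*6) = 20 + 49*(-15/8*6) = 20 + 49*(-45/4) = 20 - 2205/4 = -2125/4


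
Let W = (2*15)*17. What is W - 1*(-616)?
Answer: 1126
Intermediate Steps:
W = 510 (W = 30*17 = 510)
W - 1*(-616) = 510 - 1*(-616) = 510 + 616 = 1126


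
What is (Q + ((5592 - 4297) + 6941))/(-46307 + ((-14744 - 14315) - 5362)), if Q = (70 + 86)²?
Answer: -8143/20182 ≈ -0.40348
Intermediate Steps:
Q = 24336 (Q = 156² = 24336)
(Q + ((5592 - 4297) + 6941))/(-46307 + ((-14744 - 14315) - 5362)) = (24336 + ((5592 - 4297) + 6941))/(-46307 + ((-14744 - 14315) - 5362)) = (24336 + (1295 + 6941))/(-46307 + (-29059 - 5362)) = (24336 + 8236)/(-46307 - 34421) = 32572/(-80728) = 32572*(-1/80728) = -8143/20182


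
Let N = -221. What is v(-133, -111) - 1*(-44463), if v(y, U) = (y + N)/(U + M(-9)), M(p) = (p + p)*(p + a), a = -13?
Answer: 4223867/95 ≈ 44462.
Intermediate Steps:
M(p) = 2*p*(-13 + p) (M(p) = (p + p)*(p - 13) = (2*p)*(-13 + p) = 2*p*(-13 + p))
v(y, U) = (-221 + y)/(396 + U) (v(y, U) = (y - 221)/(U + 2*(-9)*(-13 - 9)) = (-221 + y)/(U + 2*(-9)*(-22)) = (-221 + y)/(U + 396) = (-221 + y)/(396 + U))
v(-133, -111) - 1*(-44463) = (-221 - 133)/(396 - 111) - 1*(-44463) = -354/285 + 44463 = (1/285)*(-354) + 44463 = -118/95 + 44463 = 4223867/95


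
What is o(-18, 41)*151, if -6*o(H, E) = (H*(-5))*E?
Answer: -92865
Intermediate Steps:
o(H, E) = 5*E*H/6 (o(H, E) = -H*(-5)*E/6 = -(-5*H)*E/6 = -(-5)*E*H/6 = 5*E*H/6)
o(-18, 41)*151 = ((⅚)*41*(-18))*151 = -615*151 = -92865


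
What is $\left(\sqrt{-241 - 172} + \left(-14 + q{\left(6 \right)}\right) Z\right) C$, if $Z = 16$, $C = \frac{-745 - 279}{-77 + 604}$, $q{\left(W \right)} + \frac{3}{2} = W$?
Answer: $\frac{155648}{527} - \frac{1024 i \sqrt{413}}{527} \approx 295.35 - 39.488 i$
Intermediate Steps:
$q{\left(W \right)} = - \frac{3}{2} + W$
$C = - \frac{1024}{527} \approx -1.9431$
$\left(\sqrt{-241 - 172} + \left(-14 + q{\left(6 \right)}\right) Z\right) C = \left(\sqrt{-241 - 172} + \left(-14 + \left(- \frac{3}{2} + 6\right)\right) 16\right) \left(- \frac{1024}{527}\right) = \left(\sqrt{-413} + \left(-14 + \frac{9}{2}\right) 16\right) \left(- \frac{1024}{527}\right) = \left(i \sqrt{413} - 152\right) \left(- \frac{1024}{527}\right) = \left(-152 + i \sqrt{413}\right) \left(- \frac{1024}{527}\right) = \frac{155648}{527} - \frac{1024 i \sqrt{413}}{527}$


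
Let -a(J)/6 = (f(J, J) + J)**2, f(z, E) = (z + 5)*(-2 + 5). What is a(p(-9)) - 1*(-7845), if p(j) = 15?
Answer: -25905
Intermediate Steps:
f(z, E) = 15 + 3*z (f(z, E) = (5 + z)*3 = 15 + 3*z)
a(J) = -6*(15 + 4*J)**2 (a(J) = -6*((15 + 3*J) + J)**2 = -6*(15 + 4*J)**2)
a(p(-9)) - 1*(-7845) = -6*(15 + 4*15)**2 - 1*(-7845) = -6*(15 + 60)**2 + 7845 = -6*75**2 + 7845 = -6*5625 + 7845 = -33750 + 7845 = -25905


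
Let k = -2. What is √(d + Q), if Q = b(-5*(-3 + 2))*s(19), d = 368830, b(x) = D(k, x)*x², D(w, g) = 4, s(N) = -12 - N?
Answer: √365730 ≈ 604.76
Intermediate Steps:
b(x) = 4*x²
Q = -3100 (Q = (4*(-5*(-3 + 2))²)*(-12 - 1*19) = (4*(-5*(-1))²)*(-12 - 19) = (4*5²)*(-31) = (4*25)*(-31) = 100*(-31) = -3100)
√(d + Q) = √(368830 - 3100) = √365730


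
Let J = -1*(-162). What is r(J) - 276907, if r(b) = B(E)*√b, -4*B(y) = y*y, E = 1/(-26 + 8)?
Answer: -276907 - √2/144 ≈ -2.7691e+5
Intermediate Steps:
J = 162
E = -1/18 (E = 1/(-18) = -1/18 ≈ -0.055556)
B(y) = -y²/4 (B(y) = -y*y/4 = -y²/4)
r(b) = -√b/1296 (r(b) = (-(-1/18)²/4)*√b = (-¼*1/324)*√b = -√b/1296)
r(J) - 276907 = -√2/144 - 276907 = -276907 - √2/144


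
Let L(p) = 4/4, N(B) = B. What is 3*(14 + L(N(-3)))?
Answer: 45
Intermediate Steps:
L(p) = 1 (L(p) = 4*(¼) = 1)
3*(14 + L(N(-3))) = 3*(14 + 1) = 3*15 = 45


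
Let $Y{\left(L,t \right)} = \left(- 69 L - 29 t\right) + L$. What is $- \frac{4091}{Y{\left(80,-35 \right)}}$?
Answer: $\frac{4091}{4425} \approx 0.92452$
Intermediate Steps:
$Y{\left(L,t \right)} = - 68 L - 29 t$
$- \frac{4091}{Y{\left(80,-35 \right)}} = - \frac{4091}{\left(-68\right) 80 - -1015} = - \frac{4091}{-5440 + 1015} = - \frac{4091}{-4425} = \left(-4091\right) \left(- \frac{1}{4425}\right) = \frac{4091}{4425}$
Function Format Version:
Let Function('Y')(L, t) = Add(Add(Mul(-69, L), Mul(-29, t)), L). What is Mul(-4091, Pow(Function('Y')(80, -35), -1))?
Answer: Rational(4091, 4425) ≈ 0.92452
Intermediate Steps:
Function('Y')(L, t) = Add(Mul(-68, L), Mul(-29, t))
Mul(-4091, Pow(Function('Y')(80, -35), -1)) = Mul(-4091, Pow(Add(Mul(-68, 80), Mul(-29, -35)), -1)) = Mul(-4091, Pow(Add(-5440, 1015), -1)) = Mul(-4091, Pow(-4425, -1)) = Mul(-4091, Rational(-1, 4425)) = Rational(4091, 4425)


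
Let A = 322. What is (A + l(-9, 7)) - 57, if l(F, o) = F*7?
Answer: 202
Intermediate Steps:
l(F, o) = 7*F
(A + l(-9, 7)) - 57 = (322 + 7*(-9)) - 57 = (322 - 63) - 57 = 259 - 57 = 202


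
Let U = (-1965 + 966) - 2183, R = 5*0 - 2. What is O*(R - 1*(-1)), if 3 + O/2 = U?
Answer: 6370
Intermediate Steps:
R = -2 (R = 0 - 2 = -2)
U = -3182 (U = -999 - 2183 = -3182)
O = -6370 (O = -6 + 2*(-3182) = -6 - 6364 = -6370)
O*(R - 1*(-1)) = -6370*(-2 - 1*(-1)) = -6370*(-2 + 1) = -6370*(-1) = 6370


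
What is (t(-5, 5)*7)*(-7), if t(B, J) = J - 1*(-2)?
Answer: -343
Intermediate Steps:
t(B, J) = 2 + J (t(B, J) = J + 2 = 2 + J)
(t(-5, 5)*7)*(-7) = ((2 + 5)*7)*(-7) = (7*7)*(-7) = 49*(-7) = -343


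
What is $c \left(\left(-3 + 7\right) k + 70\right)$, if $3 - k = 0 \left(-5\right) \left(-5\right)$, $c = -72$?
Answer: $-5904$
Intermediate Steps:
$k = 3$ ($k = 3 - 0 \left(-5\right) \left(-5\right) = 3 - 0 \left(-5\right) = 3 - 0 = 3 + 0 = 3$)
$c \left(\left(-3 + 7\right) k + 70\right) = - 72 \left(\left(-3 + 7\right) 3 + 70\right) = - 72 \left(4 \cdot 3 + 70\right) = - 72 \left(12 + 70\right) = \left(-72\right) 82 = -5904$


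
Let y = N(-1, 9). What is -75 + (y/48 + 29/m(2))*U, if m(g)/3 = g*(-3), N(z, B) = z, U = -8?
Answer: -1115/18 ≈ -61.944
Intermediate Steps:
m(g) = -9*g (m(g) = 3*(g*(-3)) = 3*(-3*g) = -9*g)
y = -1
-75 + (y/48 + 29/m(2))*U = -75 + (-1/48 + 29/((-9*2)))*(-8) = -75 + (-1*1/48 + 29/(-18))*(-8) = -75 + (-1/48 + 29*(-1/18))*(-8) = -75 + (-1/48 - 29/18)*(-8) = -75 - 235/144*(-8) = -75 + 235/18 = -1115/18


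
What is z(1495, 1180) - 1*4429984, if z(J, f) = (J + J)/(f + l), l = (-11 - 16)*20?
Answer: -283518677/64 ≈ -4.4300e+6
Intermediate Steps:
l = -540 (l = -27*20 = -540)
z(J, f) = 2*J/(-540 + f) (z(J, f) = (J + J)/(f - 540) = (2*J)/(-540 + f) = 2*J/(-540 + f))
z(1495, 1180) - 1*4429984 = 2*1495/(-540 + 1180) - 1*4429984 = 2*1495/640 - 4429984 = 2*1495*(1/640) - 4429984 = 299/64 - 4429984 = -283518677/64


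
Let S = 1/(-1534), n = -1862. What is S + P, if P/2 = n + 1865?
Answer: 9203/1534 ≈ 5.9993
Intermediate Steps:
S = -1/1534 ≈ -0.00065189
P = 6 (P = 2*(-1862 + 1865) = 2*3 = 6)
S + P = -1/1534 + 6 = 9203/1534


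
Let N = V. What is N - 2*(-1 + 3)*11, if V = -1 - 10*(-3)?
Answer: -15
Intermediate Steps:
V = 29 (V = -1 - 1*(-30) = -1 + 30 = 29)
N = 29
N - 2*(-1 + 3)*11 = 29 - 2*(-1 + 3)*11 = 29 - 2*2*11 = 29 - 4*11 = 29 - 44 = -15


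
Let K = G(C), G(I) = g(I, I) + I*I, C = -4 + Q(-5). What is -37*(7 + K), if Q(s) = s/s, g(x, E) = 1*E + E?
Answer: -370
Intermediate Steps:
g(x, E) = 2*E (g(x, E) = E + E = 2*E)
Q(s) = 1
C = -3 (C = -4 + 1 = -3)
G(I) = I**2 + 2*I (G(I) = 2*I + I*I = 2*I + I**2 = I**2 + 2*I)
K = 3 (K = -3*(2 - 3) = -3*(-1) = 3)
-37*(7 + K) = -37*(7 + 3) = -37*10 = -370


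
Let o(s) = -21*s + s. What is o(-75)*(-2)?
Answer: -3000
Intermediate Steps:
o(s) = -20*s
o(-75)*(-2) = -20*(-75)*(-2) = 1500*(-2) = -3000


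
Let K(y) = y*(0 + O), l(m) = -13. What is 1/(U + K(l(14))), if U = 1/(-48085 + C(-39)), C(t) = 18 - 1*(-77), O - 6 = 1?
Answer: -47990/4367091 ≈ -0.010989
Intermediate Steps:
O = 7 (O = 6 + 1 = 7)
C(t) = 95 (C(t) = 18 + 77 = 95)
K(y) = 7*y (K(y) = y*(0 + 7) = y*7 = 7*y)
U = -1/47990 (U = 1/(-48085 + 95) = 1/(-47990) = -1/47990 ≈ -2.0838e-5)
1/(U + K(l(14))) = 1/(-1/47990 + 7*(-13)) = 1/(-1/47990 - 91) = 1/(-4367091/47990) = -47990/4367091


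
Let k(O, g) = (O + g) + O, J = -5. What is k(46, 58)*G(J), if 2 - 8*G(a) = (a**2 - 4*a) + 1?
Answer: -825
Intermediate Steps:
G(a) = 1/8 + a/2 - a**2/8 (G(a) = 1/4 - ((a**2 - 4*a) + 1)/8 = 1/4 - (1 + a**2 - 4*a)/8 = 1/4 + (-1/8 + a/2 - a**2/8) = 1/8 + a/2 - a**2/8)
k(O, g) = g + 2*O
k(46, 58)*G(J) = (58 + 2*46)*(1/8 + (1/2)*(-5) - 1/8*(-5)**2) = (58 + 92)*(1/8 - 5/2 - 1/8*25) = 150*(1/8 - 5/2 - 25/8) = 150*(-11/2) = -825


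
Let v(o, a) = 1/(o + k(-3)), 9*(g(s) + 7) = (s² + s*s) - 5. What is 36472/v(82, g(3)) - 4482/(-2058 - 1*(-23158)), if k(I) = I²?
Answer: 35014941359/10550 ≈ 3.3190e+6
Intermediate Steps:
g(s) = -68/9 + 2*s²/9 (g(s) = -7 + ((s² + s*s) - 5)/9 = -7 + ((s² + s²) - 5)/9 = -7 + (2*s² - 5)/9 = -7 + (-5 + 2*s²)/9 = -7 + (-5/9 + 2*s²/9) = -68/9 + 2*s²/9)
v(o, a) = 1/(9 + o) (v(o, a) = 1/(o + (-3)²) = 1/(o + 9) = 1/(9 + o))
36472/v(82, g(3)) - 4482/(-2058 - 1*(-23158)) = 36472/(1/(9 + 82)) - 4482/(-2058 - 1*(-23158)) = 36472/(1/91) - 4482/(-2058 + 23158) = 36472/(1/91) - 4482/21100 = 36472*91 - 4482*1/21100 = 3318952 - 2241/10550 = 35014941359/10550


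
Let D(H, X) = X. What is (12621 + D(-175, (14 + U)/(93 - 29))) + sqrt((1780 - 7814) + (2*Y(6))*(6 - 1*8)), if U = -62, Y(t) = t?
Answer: 50481/4 + I*sqrt(6058) ≈ 12620.0 + 77.833*I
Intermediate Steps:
(12621 + D(-175, (14 + U)/(93 - 29))) + sqrt((1780 - 7814) + (2*Y(6))*(6 - 1*8)) = (12621 + (14 - 62)/(93 - 29)) + sqrt((1780 - 7814) + (2*6)*(6 - 1*8)) = (12621 - 48/64) + sqrt(-6034 + 12*(6 - 8)) = (12621 - 48*1/64) + sqrt(-6034 + 12*(-2)) = (12621 - 3/4) + sqrt(-6034 - 24) = 50481/4 + sqrt(-6058) = 50481/4 + I*sqrt(6058)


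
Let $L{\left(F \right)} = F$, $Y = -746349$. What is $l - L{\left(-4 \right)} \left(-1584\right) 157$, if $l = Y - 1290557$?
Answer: $-3031658$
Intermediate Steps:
$l = -2036906$ ($l = -746349 - 1290557 = -2036906$)
$l - L{\left(-4 \right)} \left(-1584\right) 157 = -2036906 - \left(-4\right) \left(-1584\right) 157 = -2036906 - 6336 \cdot 157 = -2036906 - 994752 = -3031658$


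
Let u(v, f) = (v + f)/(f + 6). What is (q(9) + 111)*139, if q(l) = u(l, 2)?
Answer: 124961/8 ≈ 15620.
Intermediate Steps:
u(v, f) = (f + v)/(6 + f)
q(l) = ¼ + l/8 (q(l) = (2 + l)/(6 + 2) = (2 + l)/8 = ¼ + l/8)
(q(9) + 111)*139 = ((¼ + (⅛)*9) + 111)*139 = ((¼ + 9/8) + 111)*139 = (11/8 + 111)*139 = (899/8)*139 = 124961/8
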